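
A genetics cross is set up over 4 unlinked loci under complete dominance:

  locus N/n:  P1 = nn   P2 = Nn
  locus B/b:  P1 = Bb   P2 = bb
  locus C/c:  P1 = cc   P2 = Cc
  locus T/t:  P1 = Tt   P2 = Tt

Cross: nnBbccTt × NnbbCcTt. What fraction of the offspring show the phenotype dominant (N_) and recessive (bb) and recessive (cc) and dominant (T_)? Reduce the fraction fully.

P(N_ bb cc T_) = 3/32

nnBbccTt gametes: nBcT×4, nBct×4, nbcT×4, nbct×4
NnbbCcTt gametes: NbCT×2, NbCt×2, NbcT×2, Nbct×2, nbCT×2, nbCt×2, nbcT×2, nbct×2
nnBbccTt×NnbbCcTt grid (16·16=256): NnBbCcTT=8 NnBbCcTt=16 NnBbCctt=8 NnBbccTT=8 NnBbccTt=16 NnBbcctt=8 NnbbCcTT=8 NnbbCcTt=16 NnbbCctt=8 NnbbccTT=8 NnbbccTt=16 Nnbbcctt=8 nnBbCcTT=8 nnBbCcTt=16 nnBbCctt=8 nnBbccTT=8 nnBbccTt=16 nnBbcctt=8 nnbbCcTT=8 nnbbCcTt=16 nnbbCctt=8 nnbbccTT=8 nnbbccTt=16 nnbbcctt=8
N_ bb cc T_ hits 24/256; gcd=8; 24÷8/256÷8 = 3/32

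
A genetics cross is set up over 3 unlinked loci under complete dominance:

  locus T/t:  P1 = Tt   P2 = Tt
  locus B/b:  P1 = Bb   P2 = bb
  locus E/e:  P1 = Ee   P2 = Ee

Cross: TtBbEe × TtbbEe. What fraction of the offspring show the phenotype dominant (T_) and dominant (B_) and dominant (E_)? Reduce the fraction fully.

P(T_ B_ E_) = 9/32

TtBbEe gametes: TBE×1, TBe×1, TbE×1, Tbe×1, tBE×1, tBe×1, tbE×1, tbe×1
TtbbEe gametes: TbE×2, Tbe×2, tbE×2, tbe×2
TtBbEe×TtbbEe grid (8·8=64): TTBbEE=2 TTBbEe=4 TTBbee=2 TTbbEE=2 TTbbEe=4 TTbbee=2 TtBbEE=4 TtBbEe=8 TtBbee=4 TtbbEE=4 TtbbEe=8 Ttbbee=4 ttBbEE=2 ttBbEe=4 ttBbee=2 ttbbEE=2 ttbbEe=4 ttbbee=2
T_ B_ E_ hits 18/64; gcd=2; 18÷2/64÷2 = 9/32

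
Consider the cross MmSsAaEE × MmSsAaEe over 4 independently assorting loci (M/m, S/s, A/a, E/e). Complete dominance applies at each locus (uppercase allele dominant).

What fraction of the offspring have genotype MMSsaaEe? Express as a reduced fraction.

P(MMSsaaEe) = 1/64

MmSsAaEE gametes: MSAE×2, MSaE×2, MsAE×2, MsaE×2, mSAE×2, mSaE×2, msAE×2, msaE×2
MmSsAaEe gametes: MSAE×1, MSAe×1, MSaE×1, MSae×1, MsAE×1, MsAe×1, MsaE×1, Msae×1, mSAE×1, mSAe×1, mSaE×1, mSae×1, msAE×1, msAe×1, msaE×1, msae×1
MmSsAaEE×MmSsAaEe grid (16·16=256): MMSSAAEE=2 MMSSAAEe=2 MMSSAaEE=4 MMSSAaEe=4 MMSSaaEE=2 MMSSaaEe=2 MMSsAAEE=4 MMSsAAEe=4 MMSsAaEE=8 MMSsAaEe=8 MMSsaaEE=4 MMSsaaEe=4 MMssAAEE=2 MMssAAEe=2 MMssAaEE=4 MMssAaEe=4 MMssaaEE=2 MMssaaEe=2 MmSSAAEE=4 MmSSAAEe=4 MmSSAaEE=8 MmSSAaEe=8 MmSSaaEE=4 MmSSaaEe=4 MmSsAAEE=8 MmSsAAEe=8 MmSsAaEE=16 MmSsAaEe=16 MmSsaaEE=8 MmSsaaEe=8 MmssAAEE=4 MmssAAEe=4 MmssAaEE=8 MmssAaEe=8 MmssaaEE=4 MmssaaEe=4 mmSSAAEE=2 mmSSAAEe=2 mmSSAaEE=4 mmSSAaEe=4 mmSSaaEE=2 mmSSaaEe=2 mmSsAAEE=4 mmSsAAEe=4 mmSsAaEE=8 mmSsAaEe=8 mmSsaaEE=4 mmSsaaEe=4 mmssAAEE=2 mmssAAEe=2 mmssAaEE=4 mmssAaEe=4 mmssaaEE=2 mmssaaEe=2
MMSsaaEe hits 4/256; gcd=4; 4÷4/256÷4 = 1/64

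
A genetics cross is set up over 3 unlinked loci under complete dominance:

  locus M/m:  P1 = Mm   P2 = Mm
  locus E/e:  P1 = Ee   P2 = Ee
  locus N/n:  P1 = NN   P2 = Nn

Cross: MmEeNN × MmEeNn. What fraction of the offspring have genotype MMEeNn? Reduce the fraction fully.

MmEeNN gametes: MEN×2, MeN×2, mEN×2, meN×2
MmEeNn gametes: MEN×1, MEn×1, MeN×1, Men×1, mEN×1, mEn×1, meN×1, men×1
MmEeNN×MmEeNn grid (8·8=64): MMEENN=2 MMEENn=2 MMEeNN=4 MMEeNn=4 MMeeNN=2 MMeeNn=2 MmEENN=4 MmEENn=4 MmEeNN=8 MmEeNn=8 MmeeNN=4 MmeeNn=4 mmEENN=2 mmEENn=2 mmEeNN=4 mmEeNn=4 mmeeNN=2 mmeeNn=2
MMEeNn hits 4/64; gcd=4; 4÷4/64÷4 = 1/16

P(MMEeNn) = 1/16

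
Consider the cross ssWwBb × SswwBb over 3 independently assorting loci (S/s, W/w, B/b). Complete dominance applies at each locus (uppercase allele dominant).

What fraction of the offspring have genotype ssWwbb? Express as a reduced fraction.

ssWwBb gametes: sWB×2, sWb×2, swB×2, swb×2
SswwBb gametes: SwB×2, Swb×2, swB×2, swb×2
ssWwBb×SswwBb grid (8·8=64): SsWwBB=4 SsWwBb=8 SsWwbb=4 SswwBB=4 SswwBb=8 Sswwbb=4 ssWwBB=4 ssWwBb=8 ssWwbb=4 sswwBB=4 sswwBb=8 sswwbb=4
ssWwbb hits 4/64; gcd=4; 4÷4/64÷4 = 1/16

P(ssWwbb) = 1/16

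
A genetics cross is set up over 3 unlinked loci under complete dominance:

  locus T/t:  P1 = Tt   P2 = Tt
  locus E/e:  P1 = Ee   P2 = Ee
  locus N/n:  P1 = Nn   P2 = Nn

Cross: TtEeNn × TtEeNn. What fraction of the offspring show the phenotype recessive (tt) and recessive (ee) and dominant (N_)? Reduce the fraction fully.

P(tt ee N_) = 3/64

TtEeNn gametes: TEN×1, TEn×1, TeN×1, Ten×1, tEN×1, tEn×1, teN×1, ten×1
TtEeNn gametes: TEN×1, TEn×1, TeN×1, Ten×1, tEN×1, tEn×1, teN×1, ten×1
TtEeNn×TtEeNn grid (8·8=64): TTEENN=1 TTEENn=2 TTEEnn=1 TTEeNN=2 TTEeNn=4 TTEenn=2 TTeeNN=1 TTeeNn=2 TTeenn=1 TtEENN=2 TtEENn=4 TtEEnn=2 TtEeNN=4 TtEeNn=8 TtEenn=4 TteeNN=2 TteeNn=4 Tteenn=2 ttEENN=1 ttEENn=2 ttEEnn=1 ttEeNN=2 ttEeNn=4 ttEenn=2 tteeNN=1 tteeNn=2 tteenn=1
tt ee N_ hits 3/64; gcd=1; 3÷1/64÷1 = 3/64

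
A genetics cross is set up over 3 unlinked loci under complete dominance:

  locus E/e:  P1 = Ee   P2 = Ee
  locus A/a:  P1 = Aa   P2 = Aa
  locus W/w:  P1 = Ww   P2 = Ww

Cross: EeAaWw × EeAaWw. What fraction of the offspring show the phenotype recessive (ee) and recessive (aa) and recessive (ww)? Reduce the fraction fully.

P(ee aa ww) = 1/64

EeAaWw gametes: EAW×1, EAw×1, EaW×1, Eaw×1, eAW×1, eAw×1, eaW×1, eaw×1
EeAaWw gametes: EAW×1, EAw×1, EaW×1, Eaw×1, eAW×1, eAw×1, eaW×1, eaw×1
EeAaWw×EeAaWw grid (8·8=64): EEAAWW=1 EEAAWw=2 EEAAww=1 EEAaWW=2 EEAaWw=4 EEAaww=2 EEaaWW=1 EEaaWw=2 EEaaww=1 EeAAWW=2 EeAAWw=4 EeAAww=2 EeAaWW=4 EeAaWw=8 EeAaww=4 EeaaWW=2 EeaaWw=4 Eeaaww=2 eeAAWW=1 eeAAWw=2 eeAAww=1 eeAaWW=2 eeAaWw=4 eeAaww=2 eeaaWW=1 eeaaWw=2 eeaaww=1
ee aa ww hits 1/64; gcd=1; 1÷1/64÷1 = 1/64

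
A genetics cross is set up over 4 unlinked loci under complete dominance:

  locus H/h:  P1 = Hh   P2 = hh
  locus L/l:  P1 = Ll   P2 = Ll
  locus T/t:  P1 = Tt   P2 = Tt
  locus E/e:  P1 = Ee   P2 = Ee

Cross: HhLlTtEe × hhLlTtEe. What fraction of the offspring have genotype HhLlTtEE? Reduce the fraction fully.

P(HhLlTtEE) = 1/32

HhLlTtEe gametes: HLTE×1, HLTe×1, HLtE×1, HLte×1, HlTE×1, HlTe×1, HltE×1, Hlte×1, hLTE×1, hLTe×1, hLtE×1, hLte×1, hlTE×1, hlTe×1, hltE×1, hlte×1
hhLlTtEe gametes: hLTE×2, hLTe×2, hLtE×2, hLte×2, hlTE×2, hlTe×2, hltE×2, hlte×2
HhLlTtEe×hhLlTtEe grid (16·16=256): HhLLTTEE=2 HhLLTTEe=4 HhLLTTee=2 HhLLTtEE=4 HhLLTtEe=8 HhLLTtee=4 HhLLttEE=2 HhLLttEe=4 HhLLttee=2 HhLlTTEE=4 HhLlTTEe=8 HhLlTTee=4 HhLlTtEE=8 HhLlTtEe=16 HhLlTtee=8 HhLlttEE=4 HhLlttEe=8 HhLlttee=4 HhllTTEE=2 HhllTTEe=4 HhllTTee=2 HhllTtEE=4 HhllTtEe=8 HhllTtee=4 HhllttEE=2 HhllttEe=4 Hhllttee=2 hhLLTTEE=2 hhLLTTEe=4 hhLLTTee=2 hhLLTtEE=4 hhLLTtEe=8 hhLLTtee=4 hhLLttEE=2 hhLLttEe=4 hhLLttee=2 hhLlTTEE=4 hhLlTTEe=8 hhLlTTee=4 hhLlTtEE=8 hhLlTtEe=16 hhLlTtee=8 hhLlttEE=4 hhLlttEe=8 hhLlttee=4 hhllTTEE=2 hhllTTEe=4 hhllTTee=2 hhllTtEE=4 hhllTtEe=8 hhllTtee=4 hhllttEE=2 hhllttEe=4 hhllttee=2
HhLlTtEE hits 8/256; gcd=8; 8÷8/256÷8 = 1/32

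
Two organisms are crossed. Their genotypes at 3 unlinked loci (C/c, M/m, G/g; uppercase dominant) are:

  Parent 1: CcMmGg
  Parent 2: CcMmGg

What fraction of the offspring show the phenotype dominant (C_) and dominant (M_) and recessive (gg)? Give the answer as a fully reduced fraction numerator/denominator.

P(C_ M_ gg) = 9/64

CcMmGg gametes: CMG×1, CMg×1, CmG×1, Cmg×1, cMG×1, cMg×1, cmG×1, cmg×1
CcMmGg gametes: CMG×1, CMg×1, CmG×1, Cmg×1, cMG×1, cMg×1, cmG×1, cmg×1
CcMmGg×CcMmGg grid (8·8=64): CCMMGG=1 CCMMGg=2 CCMMgg=1 CCMmGG=2 CCMmGg=4 CCMmgg=2 CCmmGG=1 CCmmGg=2 CCmmgg=1 CcMMGG=2 CcMMGg=4 CcMMgg=2 CcMmGG=4 CcMmGg=8 CcMmgg=4 CcmmGG=2 CcmmGg=4 Ccmmgg=2 ccMMGG=1 ccMMGg=2 ccMMgg=1 ccMmGG=2 ccMmGg=4 ccMmgg=2 ccmmGG=1 ccmmGg=2 ccmmgg=1
C_ M_ gg hits 9/64; gcd=1; 9÷1/64÷1 = 9/64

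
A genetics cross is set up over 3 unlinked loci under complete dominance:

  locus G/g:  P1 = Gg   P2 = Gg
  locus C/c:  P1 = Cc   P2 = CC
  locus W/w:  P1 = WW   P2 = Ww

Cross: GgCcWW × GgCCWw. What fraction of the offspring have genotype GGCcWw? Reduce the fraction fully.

GgCcWW gametes: GCW×2, GcW×2, gCW×2, gcW×2
GgCCWw gametes: GCW×2, GCw×2, gCW×2, gCw×2
GgCcWW×GgCCWw grid (8·8=64): GGCCWW=4 GGCCWw=4 GGCcWW=4 GGCcWw=4 GgCCWW=8 GgCCWw=8 GgCcWW=8 GgCcWw=8 ggCCWW=4 ggCCWw=4 ggCcWW=4 ggCcWw=4
GGCcWw hits 4/64; gcd=4; 4÷4/64÷4 = 1/16

P(GGCcWw) = 1/16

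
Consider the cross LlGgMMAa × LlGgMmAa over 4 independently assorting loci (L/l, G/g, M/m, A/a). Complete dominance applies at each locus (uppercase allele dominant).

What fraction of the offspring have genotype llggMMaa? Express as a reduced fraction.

P(llggMMaa) = 1/128

LlGgMMAa gametes: LGMA×2, LGMa×2, LgMA×2, LgMa×2, lGMA×2, lGMa×2, lgMA×2, lgMa×2
LlGgMmAa gametes: LGMA×1, LGMa×1, LGmA×1, LGma×1, LgMA×1, LgMa×1, LgmA×1, Lgma×1, lGMA×1, lGMa×1, lGmA×1, lGma×1, lgMA×1, lgMa×1, lgmA×1, lgma×1
LlGgMMAa×LlGgMmAa grid (16·16=256): LLGGMMAA=2 LLGGMMAa=4 LLGGMMaa=2 LLGGMmAA=2 LLGGMmAa=4 LLGGMmaa=2 LLGgMMAA=4 LLGgMMAa=8 LLGgMMaa=4 LLGgMmAA=4 LLGgMmAa=8 LLGgMmaa=4 LLggMMAA=2 LLggMMAa=4 LLggMMaa=2 LLggMmAA=2 LLggMmAa=4 LLggMmaa=2 LlGGMMAA=4 LlGGMMAa=8 LlGGMMaa=4 LlGGMmAA=4 LlGGMmAa=8 LlGGMmaa=4 LlGgMMAA=8 LlGgMMAa=16 LlGgMMaa=8 LlGgMmAA=8 LlGgMmAa=16 LlGgMmaa=8 LlggMMAA=4 LlggMMAa=8 LlggMMaa=4 LlggMmAA=4 LlggMmAa=8 LlggMmaa=4 llGGMMAA=2 llGGMMAa=4 llGGMMaa=2 llGGMmAA=2 llGGMmAa=4 llGGMmaa=2 llGgMMAA=4 llGgMMAa=8 llGgMMaa=4 llGgMmAA=4 llGgMmAa=8 llGgMmaa=4 llggMMAA=2 llggMMAa=4 llggMMaa=2 llggMmAA=2 llggMmAa=4 llggMmaa=2
llggMMaa hits 2/256; gcd=2; 2÷2/256÷2 = 1/128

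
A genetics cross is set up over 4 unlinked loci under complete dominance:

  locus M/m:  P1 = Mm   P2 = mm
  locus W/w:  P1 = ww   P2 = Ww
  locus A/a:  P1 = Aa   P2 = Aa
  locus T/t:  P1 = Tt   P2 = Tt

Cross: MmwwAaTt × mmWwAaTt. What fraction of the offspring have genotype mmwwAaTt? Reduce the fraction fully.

P(mmwwAaTt) = 1/16

MmwwAaTt gametes: MwAT×2, MwAt×2, MwaT×2, Mwat×2, mwAT×2, mwAt×2, mwaT×2, mwat×2
mmWwAaTt gametes: mWAT×2, mWAt×2, mWaT×2, mWat×2, mwAT×2, mwAt×2, mwaT×2, mwat×2
MmwwAaTt×mmWwAaTt grid (16·16=256): MmWwAATT=4 MmWwAATt=8 MmWwAAtt=4 MmWwAaTT=8 MmWwAaTt=16 MmWwAatt=8 MmWwaaTT=4 MmWwaaTt=8 MmWwaatt=4 MmwwAATT=4 MmwwAATt=8 MmwwAAtt=4 MmwwAaTT=8 MmwwAaTt=16 MmwwAatt=8 MmwwaaTT=4 MmwwaaTt=8 Mmwwaatt=4 mmWwAATT=4 mmWwAATt=8 mmWwAAtt=4 mmWwAaTT=8 mmWwAaTt=16 mmWwAatt=8 mmWwaaTT=4 mmWwaaTt=8 mmWwaatt=4 mmwwAATT=4 mmwwAATt=8 mmwwAAtt=4 mmwwAaTT=8 mmwwAaTt=16 mmwwAatt=8 mmwwaaTT=4 mmwwaaTt=8 mmwwaatt=4
mmwwAaTt hits 16/256; gcd=16; 16÷16/256÷16 = 1/16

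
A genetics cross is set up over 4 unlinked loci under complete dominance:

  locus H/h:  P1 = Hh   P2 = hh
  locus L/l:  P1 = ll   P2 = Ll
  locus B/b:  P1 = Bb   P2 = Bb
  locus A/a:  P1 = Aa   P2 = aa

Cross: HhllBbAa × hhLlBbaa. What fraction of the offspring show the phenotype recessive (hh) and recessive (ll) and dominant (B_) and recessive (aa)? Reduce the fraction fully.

P(hh ll B_ aa) = 3/32

HhllBbAa gametes: HlBA×2, HlBa×2, HlbA×2, Hlba×2, hlBA×2, hlBa×2, hlbA×2, hlba×2
hhLlBbaa gametes: hLBa×4, hLba×4, hlBa×4, hlba×4
HhllBbAa×hhLlBbaa grid (16·16=256): HhLlBBAa=8 HhLlBBaa=8 HhLlBbAa=16 HhLlBbaa=16 HhLlbbAa=8 HhLlbbaa=8 HhllBBAa=8 HhllBBaa=8 HhllBbAa=16 HhllBbaa=16 HhllbbAa=8 Hhllbbaa=8 hhLlBBAa=8 hhLlBBaa=8 hhLlBbAa=16 hhLlBbaa=16 hhLlbbAa=8 hhLlbbaa=8 hhllBBAa=8 hhllBBaa=8 hhllBbAa=16 hhllBbaa=16 hhllbbAa=8 hhllbbaa=8
hh ll B_ aa hits 24/256; gcd=8; 24÷8/256÷8 = 3/32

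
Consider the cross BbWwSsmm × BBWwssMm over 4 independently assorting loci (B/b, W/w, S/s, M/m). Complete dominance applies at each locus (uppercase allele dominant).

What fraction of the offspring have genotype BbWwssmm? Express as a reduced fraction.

P(BbWwssmm) = 1/16

BbWwSsmm gametes: BWSm×2, BWsm×2, BwSm×2, Bwsm×2, bWSm×2, bWsm×2, bwSm×2, bwsm×2
BBWwssMm gametes: BWsM×4, BWsm×4, BwsM×4, Bwsm×4
BbWwSsmm×BBWwssMm grid (16·16=256): BBWWSsMm=8 BBWWSsmm=8 BBWWssMm=8 BBWWssmm=8 BBWwSsMm=16 BBWwSsmm=16 BBWwssMm=16 BBWwssmm=16 BBwwSsMm=8 BBwwSsmm=8 BBwwssMm=8 BBwwssmm=8 BbWWSsMm=8 BbWWSsmm=8 BbWWssMm=8 BbWWssmm=8 BbWwSsMm=16 BbWwSsmm=16 BbWwssMm=16 BbWwssmm=16 BbwwSsMm=8 BbwwSsmm=8 BbwwssMm=8 Bbwwssmm=8
BbWwssmm hits 16/256; gcd=16; 16÷16/256÷16 = 1/16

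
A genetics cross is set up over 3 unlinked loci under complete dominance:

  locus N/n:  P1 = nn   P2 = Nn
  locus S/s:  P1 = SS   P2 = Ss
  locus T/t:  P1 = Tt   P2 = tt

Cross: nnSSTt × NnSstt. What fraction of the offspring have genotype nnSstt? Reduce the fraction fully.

P(nnSstt) = 1/8

nnSSTt gametes: nST×4, nSt×4
NnSstt gametes: NSt×2, Nst×2, nSt×2, nst×2
nnSSTt×NnSstt grid (8·8=64): NnSSTt=8 NnSStt=8 NnSsTt=8 NnSstt=8 nnSSTt=8 nnSStt=8 nnSsTt=8 nnSstt=8
nnSstt hits 8/64; gcd=8; 8÷8/64÷8 = 1/8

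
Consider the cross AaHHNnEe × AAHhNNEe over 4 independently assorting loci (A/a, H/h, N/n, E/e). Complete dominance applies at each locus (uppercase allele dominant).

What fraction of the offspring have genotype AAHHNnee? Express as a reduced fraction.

AaHHNnEe gametes: AHNE×2, AHNe×2, AHnE×2, AHne×2, aHNE×2, aHNe×2, aHnE×2, aHne×2
AAHhNNEe gametes: AHNE×4, AHNe×4, AhNE×4, AhNe×4
AaHHNnEe×AAHhNNEe grid (16·16=256): AAHHNNEE=8 AAHHNNEe=16 AAHHNNee=8 AAHHNnEE=8 AAHHNnEe=16 AAHHNnee=8 AAHhNNEE=8 AAHhNNEe=16 AAHhNNee=8 AAHhNnEE=8 AAHhNnEe=16 AAHhNnee=8 AaHHNNEE=8 AaHHNNEe=16 AaHHNNee=8 AaHHNnEE=8 AaHHNnEe=16 AaHHNnee=8 AaHhNNEE=8 AaHhNNEe=16 AaHhNNee=8 AaHhNnEE=8 AaHhNnEe=16 AaHhNnee=8
AAHHNnee hits 8/256; gcd=8; 8÷8/256÷8 = 1/32

P(AAHHNnee) = 1/32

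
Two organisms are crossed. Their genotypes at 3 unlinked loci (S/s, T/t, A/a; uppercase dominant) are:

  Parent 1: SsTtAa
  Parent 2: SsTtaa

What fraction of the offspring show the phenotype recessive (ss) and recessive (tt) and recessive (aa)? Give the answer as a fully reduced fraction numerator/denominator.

SsTtAa gametes: STA×1, STa×1, StA×1, Sta×1, sTA×1, sTa×1, stA×1, sta×1
SsTtaa gametes: STa×2, Sta×2, sTa×2, sta×2
SsTtAa×SsTtaa grid (8·8=64): SSTTAa=2 SSTTaa=2 SSTtAa=4 SSTtaa=4 SSttAa=2 SSttaa=2 SsTTAa=4 SsTTaa=4 SsTtAa=8 SsTtaa=8 SsttAa=4 Ssttaa=4 ssTTAa=2 ssTTaa=2 ssTtAa=4 ssTtaa=4 ssttAa=2 ssttaa=2
ss tt aa hits 2/64; gcd=2; 2÷2/64÷2 = 1/32

P(ss tt aa) = 1/32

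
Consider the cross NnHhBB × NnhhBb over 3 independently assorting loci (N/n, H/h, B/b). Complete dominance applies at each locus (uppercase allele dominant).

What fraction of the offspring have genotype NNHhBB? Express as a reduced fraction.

P(NNHhBB) = 1/16

NnHhBB gametes: NHB×2, NhB×2, nHB×2, nhB×2
NnhhBb gametes: NhB×2, Nhb×2, nhB×2, nhb×2
NnHhBB×NnhhBb grid (8·8=64): NNHhBB=4 NNHhBb=4 NNhhBB=4 NNhhBb=4 NnHhBB=8 NnHhBb=8 NnhhBB=8 NnhhBb=8 nnHhBB=4 nnHhBb=4 nnhhBB=4 nnhhBb=4
NNHhBB hits 4/64; gcd=4; 4÷4/64÷4 = 1/16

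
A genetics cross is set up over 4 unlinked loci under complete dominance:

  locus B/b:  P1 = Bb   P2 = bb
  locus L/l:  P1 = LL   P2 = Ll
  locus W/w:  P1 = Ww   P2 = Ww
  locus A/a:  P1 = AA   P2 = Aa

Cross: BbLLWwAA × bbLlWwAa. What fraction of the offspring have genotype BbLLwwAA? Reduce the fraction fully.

BbLLWwAA gametes: BLWA×4, BLwA×4, bLWA×4, bLwA×4
bbLlWwAa gametes: bLWA×2, bLWa×2, bLwA×2, bLwa×2, blWA×2, blWa×2, blwA×2, blwa×2
BbLLWwAA×bbLlWwAa grid (16·16=256): BbLLWWAA=8 BbLLWWAa=8 BbLLWwAA=16 BbLLWwAa=16 BbLLwwAA=8 BbLLwwAa=8 BbLlWWAA=8 BbLlWWAa=8 BbLlWwAA=16 BbLlWwAa=16 BbLlwwAA=8 BbLlwwAa=8 bbLLWWAA=8 bbLLWWAa=8 bbLLWwAA=16 bbLLWwAa=16 bbLLwwAA=8 bbLLwwAa=8 bbLlWWAA=8 bbLlWWAa=8 bbLlWwAA=16 bbLlWwAa=16 bbLlwwAA=8 bbLlwwAa=8
BbLLwwAA hits 8/256; gcd=8; 8÷8/256÷8 = 1/32

P(BbLLwwAA) = 1/32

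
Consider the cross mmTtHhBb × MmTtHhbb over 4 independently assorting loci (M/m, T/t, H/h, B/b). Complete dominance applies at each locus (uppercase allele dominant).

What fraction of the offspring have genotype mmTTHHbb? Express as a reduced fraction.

P(mmTTHHbb) = 1/64

mmTtHhBb gametes: mTHB×2, mTHb×2, mThB×2, mThb×2, mtHB×2, mtHb×2, mthB×2, mthb×2
MmTtHhbb gametes: MTHb×2, MThb×2, MtHb×2, Mthb×2, mTHb×2, mThb×2, mtHb×2, mthb×2
mmTtHhBb×MmTtHhbb grid (16·16=256): MmTTHHBb=4 MmTTHHbb=4 MmTTHhBb=8 MmTTHhbb=8 MmTThhBb=4 MmTThhbb=4 MmTtHHBb=8 MmTtHHbb=8 MmTtHhBb=16 MmTtHhbb=16 MmTthhBb=8 MmTthhbb=8 MmttHHBb=4 MmttHHbb=4 MmttHhBb=8 MmttHhbb=8 MmtthhBb=4 Mmtthhbb=4 mmTTHHBb=4 mmTTHHbb=4 mmTTHhBb=8 mmTTHhbb=8 mmTThhBb=4 mmTThhbb=4 mmTtHHBb=8 mmTtHHbb=8 mmTtHhBb=16 mmTtHhbb=16 mmTthhBb=8 mmTthhbb=8 mmttHHBb=4 mmttHHbb=4 mmttHhBb=8 mmttHhbb=8 mmtthhBb=4 mmtthhbb=4
mmTTHHbb hits 4/256; gcd=4; 4÷4/256÷4 = 1/64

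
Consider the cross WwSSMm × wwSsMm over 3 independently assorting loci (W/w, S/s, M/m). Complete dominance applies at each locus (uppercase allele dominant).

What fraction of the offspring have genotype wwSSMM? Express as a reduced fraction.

P(wwSSMM) = 1/16

WwSSMm gametes: WSM×2, WSm×2, wSM×2, wSm×2
wwSsMm gametes: wSM×2, wSm×2, wsM×2, wsm×2
WwSSMm×wwSsMm grid (8·8=64): WwSSMM=4 WwSSMm=8 WwSSmm=4 WwSsMM=4 WwSsMm=8 WwSsmm=4 wwSSMM=4 wwSSMm=8 wwSSmm=4 wwSsMM=4 wwSsMm=8 wwSsmm=4
wwSSMM hits 4/64; gcd=4; 4÷4/64÷4 = 1/16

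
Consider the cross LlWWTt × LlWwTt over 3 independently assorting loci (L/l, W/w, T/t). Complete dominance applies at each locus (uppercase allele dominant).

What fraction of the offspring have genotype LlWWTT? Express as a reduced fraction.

LlWWTt gametes: LWT×2, LWt×2, lWT×2, lWt×2
LlWwTt gametes: LWT×1, LWt×1, LwT×1, Lwt×1, lWT×1, lWt×1, lwT×1, lwt×1
LlWWTt×LlWwTt grid (8·8=64): LLWWTT=2 LLWWTt=4 LLWWtt=2 LLWwTT=2 LLWwTt=4 LLWwtt=2 LlWWTT=4 LlWWTt=8 LlWWtt=4 LlWwTT=4 LlWwTt=8 LlWwtt=4 llWWTT=2 llWWTt=4 llWWtt=2 llWwTT=2 llWwTt=4 llWwtt=2
LlWWTT hits 4/64; gcd=4; 4÷4/64÷4 = 1/16

P(LlWWTT) = 1/16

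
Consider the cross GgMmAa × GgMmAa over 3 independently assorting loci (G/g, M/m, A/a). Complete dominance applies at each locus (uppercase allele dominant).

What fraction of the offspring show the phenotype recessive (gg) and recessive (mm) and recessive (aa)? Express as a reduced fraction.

P(gg mm aa) = 1/64

GgMmAa gametes: GMA×1, GMa×1, GmA×1, Gma×1, gMA×1, gMa×1, gmA×1, gma×1
GgMmAa gametes: GMA×1, GMa×1, GmA×1, Gma×1, gMA×1, gMa×1, gmA×1, gma×1
GgMmAa×GgMmAa grid (8·8=64): GGMMAA=1 GGMMAa=2 GGMMaa=1 GGMmAA=2 GGMmAa=4 GGMmaa=2 GGmmAA=1 GGmmAa=2 GGmmaa=1 GgMMAA=2 GgMMAa=4 GgMMaa=2 GgMmAA=4 GgMmAa=8 GgMmaa=4 GgmmAA=2 GgmmAa=4 Ggmmaa=2 ggMMAA=1 ggMMAa=2 ggMMaa=1 ggMmAA=2 ggMmAa=4 ggMmaa=2 ggmmAA=1 ggmmAa=2 ggmmaa=1
gg mm aa hits 1/64; gcd=1; 1÷1/64÷1 = 1/64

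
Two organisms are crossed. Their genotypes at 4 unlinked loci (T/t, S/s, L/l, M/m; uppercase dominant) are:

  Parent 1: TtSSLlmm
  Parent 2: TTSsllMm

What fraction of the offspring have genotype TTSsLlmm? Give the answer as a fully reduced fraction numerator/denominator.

TtSSLlmm gametes: TSLm×4, TSlm×4, tSLm×4, tSlm×4
TTSsllMm gametes: TSlM×4, TSlm×4, TslM×4, Tslm×4
TtSSLlmm×TTSsllMm grid (16·16=256): TTSSLlMm=16 TTSSLlmm=16 TTSSllMm=16 TTSSllmm=16 TTSsLlMm=16 TTSsLlmm=16 TTSsllMm=16 TTSsllmm=16 TtSSLlMm=16 TtSSLlmm=16 TtSSllMm=16 TtSSllmm=16 TtSsLlMm=16 TtSsLlmm=16 TtSsllMm=16 TtSsllmm=16
TTSsLlmm hits 16/256; gcd=16; 16÷16/256÷16 = 1/16

P(TTSsLlmm) = 1/16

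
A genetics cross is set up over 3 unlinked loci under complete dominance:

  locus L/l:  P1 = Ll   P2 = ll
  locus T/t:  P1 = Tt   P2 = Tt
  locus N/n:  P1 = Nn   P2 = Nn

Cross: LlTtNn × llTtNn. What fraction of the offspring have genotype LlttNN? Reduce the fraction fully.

P(LlttNN) = 1/32

LlTtNn gametes: LTN×1, LTn×1, LtN×1, Ltn×1, lTN×1, lTn×1, ltN×1, ltn×1
llTtNn gametes: lTN×2, lTn×2, ltN×2, ltn×2
LlTtNn×llTtNn grid (8·8=64): LlTTNN=2 LlTTNn=4 LlTTnn=2 LlTtNN=4 LlTtNn=8 LlTtnn=4 LlttNN=2 LlttNn=4 Llttnn=2 llTTNN=2 llTTNn=4 llTTnn=2 llTtNN=4 llTtNn=8 llTtnn=4 llttNN=2 llttNn=4 llttnn=2
LlttNN hits 2/64; gcd=2; 2÷2/64÷2 = 1/32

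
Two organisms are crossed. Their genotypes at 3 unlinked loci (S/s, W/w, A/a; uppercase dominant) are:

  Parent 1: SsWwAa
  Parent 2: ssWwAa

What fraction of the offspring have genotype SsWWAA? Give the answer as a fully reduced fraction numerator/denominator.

SsWwAa gametes: SWA×1, SWa×1, SwA×1, Swa×1, sWA×1, sWa×1, swA×1, swa×1
ssWwAa gametes: sWA×2, sWa×2, swA×2, swa×2
SsWwAa×ssWwAa grid (8·8=64): SsWWAA=2 SsWWAa=4 SsWWaa=2 SsWwAA=4 SsWwAa=8 SsWwaa=4 SswwAA=2 SswwAa=4 Sswwaa=2 ssWWAA=2 ssWWAa=4 ssWWaa=2 ssWwAA=4 ssWwAa=8 ssWwaa=4 sswwAA=2 sswwAa=4 sswwaa=2
SsWWAA hits 2/64; gcd=2; 2÷2/64÷2 = 1/32

P(SsWWAA) = 1/32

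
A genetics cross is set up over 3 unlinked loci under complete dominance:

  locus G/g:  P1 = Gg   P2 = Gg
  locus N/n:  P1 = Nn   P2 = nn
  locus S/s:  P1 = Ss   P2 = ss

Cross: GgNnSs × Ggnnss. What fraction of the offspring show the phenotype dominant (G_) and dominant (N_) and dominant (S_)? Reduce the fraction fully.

P(G_ N_ S_) = 3/16

GgNnSs gametes: GNS×1, GNs×1, GnS×1, Gns×1, gNS×1, gNs×1, gnS×1, gns×1
Ggnnss gametes: Gns×4, gns×4
GgNnSs×Ggnnss grid (8·8=64): GGNnSs=4 GGNnss=4 GGnnSs=4 GGnnss=4 GgNnSs=8 GgNnss=8 GgnnSs=8 Ggnnss=8 ggNnSs=4 ggNnss=4 ggnnSs=4 ggnnss=4
G_ N_ S_ hits 12/64; gcd=4; 12÷4/64÷4 = 3/16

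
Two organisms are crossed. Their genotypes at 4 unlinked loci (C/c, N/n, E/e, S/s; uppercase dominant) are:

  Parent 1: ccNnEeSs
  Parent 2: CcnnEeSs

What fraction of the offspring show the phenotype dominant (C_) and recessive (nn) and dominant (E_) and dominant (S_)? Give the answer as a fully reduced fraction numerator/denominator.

P(C_ nn E_ S_) = 9/64

ccNnEeSs gametes: cNES×2, cNEs×2, cNeS×2, cNes×2, cnES×2, cnEs×2, cneS×2, cnes×2
CcnnEeSs gametes: CnES×2, CnEs×2, CneS×2, Cnes×2, cnES×2, cnEs×2, cneS×2, cnes×2
ccNnEeSs×CcnnEeSs grid (16·16=256): CcNnEESS=4 CcNnEESs=8 CcNnEEss=4 CcNnEeSS=8 CcNnEeSs=16 CcNnEess=8 CcNneeSS=4 CcNneeSs=8 CcNneess=4 CcnnEESS=4 CcnnEESs=8 CcnnEEss=4 CcnnEeSS=8 CcnnEeSs=16 CcnnEess=8 CcnneeSS=4 CcnneeSs=8 Ccnneess=4 ccNnEESS=4 ccNnEESs=8 ccNnEEss=4 ccNnEeSS=8 ccNnEeSs=16 ccNnEess=8 ccNneeSS=4 ccNneeSs=8 ccNneess=4 ccnnEESS=4 ccnnEESs=8 ccnnEEss=4 ccnnEeSS=8 ccnnEeSs=16 ccnnEess=8 ccnneeSS=4 ccnneeSs=8 ccnneess=4
C_ nn E_ S_ hits 36/256; gcd=4; 36÷4/256÷4 = 9/64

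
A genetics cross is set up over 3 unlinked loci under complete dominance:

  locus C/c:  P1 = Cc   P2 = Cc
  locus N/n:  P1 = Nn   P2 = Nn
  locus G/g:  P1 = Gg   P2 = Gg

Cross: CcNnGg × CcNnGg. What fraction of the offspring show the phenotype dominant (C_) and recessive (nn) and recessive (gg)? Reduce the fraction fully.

CcNnGg gametes: CNG×1, CNg×1, CnG×1, Cng×1, cNG×1, cNg×1, cnG×1, cng×1
CcNnGg gametes: CNG×1, CNg×1, CnG×1, Cng×1, cNG×1, cNg×1, cnG×1, cng×1
CcNnGg×CcNnGg grid (8·8=64): CCNNGG=1 CCNNGg=2 CCNNgg=1 CCNnGG=2 CCNnGg=4 CCNngg=2 CCnnGG=1 CCnnGg=2 CCnngg=1 CcNNGG=2 CcNNGg=4 CcNNgg=2 CcNnGG=4 CcNnGg=8 CcNngg=4 CcnnGG=2 CcnnGg=4 Ccnngg=2 ccNNGG=1 ccNNGg=2 ccNNgg=1 ccNnGG=2 ccNnGg=4 ccNngg=2 ccnnGG=1 ccnnGg=2 ccnngg=1
C_ nn gg hits 3/64; gcd=1; 3÷1/64÷1 = 3/64

P(C_ nn gg) = 3/64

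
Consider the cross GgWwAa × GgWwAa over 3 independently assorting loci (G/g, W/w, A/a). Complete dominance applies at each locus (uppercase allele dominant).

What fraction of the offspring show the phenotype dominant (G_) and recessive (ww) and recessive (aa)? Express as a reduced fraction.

P(G_ ww aa) = 3/64

GgWwAa gametes: GWA×1, GWa×1, GwA×1, Gwa×1, gWA×1, gWa×1, gwA×1, gwa×1
GgWwAa gametes: GWA×1, GWa×1, GwA×1, Gwa×1, gWA×1, gWa×1, gwA×1, gwa×1
GgWwAa×GgWwAa grid (8·8=64): GGWWAA=1 GGWWAa=2 GGWWaa=1 GGWwAA=2 GGWwAa=4 GGWwaa=2 GGwwAA=1 GGwwAa=2 GGwwaa=1 GgWWAA=2 GgWWAa=4 GgWWaa=2 GgWwAA=4 GgWwAa=8 GgWwaa=4 GgwwAA=2 GgwwAa=4 Ggwwaa=2 ggWWAA=1 ggWWAa=2 ggWWaa=1 ggWwAA=2 ggWwAa=4 ggWwaa=2 ggwwAA=1 ggwwAa=2 ggwwaa=1
G_ ww aa hits 3/64; gcd=1; 3÷1/64÷1 = 3/64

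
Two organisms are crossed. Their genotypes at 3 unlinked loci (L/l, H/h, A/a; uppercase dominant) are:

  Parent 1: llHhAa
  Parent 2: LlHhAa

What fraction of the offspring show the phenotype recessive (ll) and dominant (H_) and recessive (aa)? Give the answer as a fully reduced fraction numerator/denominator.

P(ll H_ aa) = 3/32

llHhAa gametes: lHA×2, lHa×2, lhA×2, lha×2
LlHhAa gametes: LHA×1, LHa×1, LhA×1, Lha×1, lHA×1, lHa×1, lhA×1, lha×1
llHhAa×LlHhAa grid (8·8=64): LlHHAA=2 LlHHAa=4 LlHHaa=2 LlHhAA=4 LlHhAa=8 LlHhaa=4 LlhhAA=2 LlhhAa=4 Llhhaa=2 llHHAA=2 llHHAa=4 llHHaa=2 llHhAA=4 llHhAa=8 llHhaa=4 llhhAA=2 llhhAa=4 llhhaa=2
ll H_ aa hits 6/64; gcd=2; 6÷2/64÷2 = 3/32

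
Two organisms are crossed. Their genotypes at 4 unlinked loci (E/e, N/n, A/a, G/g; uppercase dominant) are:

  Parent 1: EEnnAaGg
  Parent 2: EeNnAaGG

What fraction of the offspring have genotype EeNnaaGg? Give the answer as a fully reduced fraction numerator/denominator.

P(EeNnaaGg) = 1/32

EEnnAaGg gametes: EnAG×4, EnAg×4, EnaG×4, Enag×4
EeNnAaGG gametes: ENAG×2, ENaG×2, EnAG×2, EnaG×2, eNAG×2, eNaG×2, enAG×2, enaG×2
EEnnAaGg×EeNnAaGG grid (16·16=256): EENnAAGG=8 EENnAAGg=8 EENnAaGG=16 EENnAaGg=16 EENnaaGG=8 EENnaaGg=8 EEnnAAGG=8 EEnnAAGg=8 EEnnAaGG=16 EEnnAaGg=16 EEnnaaGG=8 EEnnaaGg=8 EeNnAAGG=8 EeNnAAGg=8 EeNnAaGG=16 EeNnAaGg=16 EeNnaaGG=8 EeNnaaGg=8 EennAAGG=8 EennAAGg=8 EennAaGG=16 EennAaGg=16 EennaaGG=8 EennaaGg=8
EeNnaaGg hits 8/256; gcd=8; 8÷8/256÷8 = 1/32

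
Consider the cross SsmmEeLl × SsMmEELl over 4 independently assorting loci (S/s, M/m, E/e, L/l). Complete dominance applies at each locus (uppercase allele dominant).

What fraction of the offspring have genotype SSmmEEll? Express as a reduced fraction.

SsmmEeLl gametes: SmEL×2, SmEl×2, SmeL×2, Smel×2, smEL×2, smEl×2, smeL×2, smel×2
SsMmEELl gametes: SMEL×2, SMEl×2, SmEL×2, SmEl×2, sMEL×2, sMEl×2, smEL×2, smEl×2
SsmmEeLl×SsMmEELl grid (16·16=256): SSMmEELL=4 SSMmEELl=8 SSMmEEll=4 SSMmEeLL=4 SSMmEeLl=8 SSMmEell=4 SSmmEELL=4 SSmmEELl=8 SSmmEEll=4 SSmmEeLL=4 SSmmEeLl=8 SSmmEell=4 SsMmEELL=8 SsMmEELl=16 SsMmEEll=8 SsMmEeLL=8 SsMmEeLl=16 SsMmEell=8 SsmmEELL=8 SsmmEELl=16 SsmmEEll=8 SsmmEeLL=8 SsmmEeLl=16 SsmmEell=8 ssMmEELL=4 ssMmEELl=8 ssMmEEll=4 ssMmEeLL=4 ssMmEeLl=8 ssMmEell=4 ssmmEELL=4 ssmmEELl=8 ssmmEEll=4 ssmmEeLL=4 ssmmEeLl=8 ssmmEell=4
SSmmEEll hits 4/256; gcd=4; 4÷4/256÷4 = 1/64

P(SSmmEEll) = 1/64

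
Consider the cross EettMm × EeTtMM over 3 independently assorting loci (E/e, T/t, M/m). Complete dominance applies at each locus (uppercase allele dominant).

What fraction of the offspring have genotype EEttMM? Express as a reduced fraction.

P(EEttMM) = 1/16

EettMm gametes: EtM×2, Etm×2, etM×2, etm×2
EeTtMM gametes: ETM×2, EtM×2, eTM×2, etM×2
EettMm×EeTtMM grid (8·8=64): EETtMM=4 EETtMm=4 EEttMM=4 EEttMm=4 EeTtMM=8 EeTtMm=8 EettMM=8 EettMm=8 eeTtMM=4 eeTtMm=4 eettMM=4 eettMm=4
EEttMM hits 4/64; gcd=4; 4÷4/64÷4 = 1/16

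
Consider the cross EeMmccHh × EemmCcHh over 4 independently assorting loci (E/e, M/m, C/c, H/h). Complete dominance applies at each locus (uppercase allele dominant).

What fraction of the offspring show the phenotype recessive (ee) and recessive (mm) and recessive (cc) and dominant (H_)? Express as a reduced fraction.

P(ee mm cc H_) = 3/64

EeMmccHh gametes: EMcH×2, EMch×2, EmcH×2, Emch×2, eMcH×2, eMch×2, emcH×2, emch×2
EemmCcHh gametes: EmCH×2, EmCh×2, EmcH×2, Emch×2, emCH×2, emCh×2, emcH×2, emch×2
EeMmccHh×EemmCcHh grid (16·16=256): EEMmCcHH=4 EEMmCcHh=8 EEMmCchh=4 EEMmccHH=4 EEMmccHh=8 EEMmcchh=4 EEmmCcHH=4 EEmmCcHh=8 EEmmCchh=4 EEmmccHH=4 EEmmccHh=8 EEmmcchh=4 EeMmCcHH=8 EeMmCcHh=16 EeMmCchh=8 EeMmccHH=8 EeMmccHh=16 EeMmcchh=8 EemmCcHH=8 EemmCcHh=16 EemmCchh=8 EemmccHH=8 EemmccHh=16 Eemmcchh=8 eeMmCcHH=4 eeMmCcHh=8 eeMmCchh=4 eeMmccHH=4 eeMmccHh=8 eeMmcchh=4 eemmCcHH=4 eemmCcHh=8 eemmCchh=4 eemmccHH=4 eemmccHh=8 eemmcchh=4
ee mm cc H_ hits 12/256; gcd=4; 12÷4/256÷4 = 3/64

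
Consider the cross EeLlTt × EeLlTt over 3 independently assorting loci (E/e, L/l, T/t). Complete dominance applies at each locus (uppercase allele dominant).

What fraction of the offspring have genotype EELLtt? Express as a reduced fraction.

EeLlTt gametes: ELT×1, ELt×1, ElT×1, Elt×1, eLT×1, eLt×1, elT×1, elt×1
EeLlTt gametes: ELT×1, ELt×1, ElT×1, Elt×1, eLT×1, eLt×1, elT×1, elt×1
EeLlTt×EeLlTt grid (8·8=64): EELLTT=1 EELLTt=2 EELLtt=1 EELlTT=2 EELlTt=4 EELltt=2 EEllTT=1 EEllTt=2 EElltt=1 EeLLTT=2 EeLLTt=4 EeLLtt=2 EeLlTT=4 EeLlTt=8 EeLltt=4 EellTT=2 EellTt=4 Eelltt=2 eeLLTT=1 eeLLTt=2 eeLLtt=1 eeLlTT=2 eeLlTt=4 eeLltt=2 eellTT=1 eellTt=2 eelltt=1
EELLtt hits 1/64; gcd=1; 1÷1/64÷1 = 1/64

P(EELLtt) = 1/64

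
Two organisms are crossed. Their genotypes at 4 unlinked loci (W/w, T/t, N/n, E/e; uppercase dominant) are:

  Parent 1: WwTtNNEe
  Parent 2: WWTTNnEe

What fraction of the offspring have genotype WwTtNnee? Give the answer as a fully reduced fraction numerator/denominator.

WwTtNNEe gametes: WTNE×2, WTNe×2, WtNE×2, WtNe×2, wTNE×2, wTNe×2, wtNE×2, wtNe×2
WWTTNnEe gametes: WTNE×4, WTNe×4, WTnE×4, WTne×4
WwTtNNEe×WWTTNnEe grid (16·16=256): WWTTNNEE=8 WWTTNNEe=16 WWTTNNee=8 WWTTNnEE=8 WWTTNnEe=16 WWTTNnee=8 WWTtNNEE=8 WWTtNNEe=16 WWTtNNee=8 WWTtNnEE=8 WWTtNnEe=16 WWTtNnee=8 WwTTNNEE=8 WwTTNNEe=16 WwTTNNee=8 WwTTNnEE=8 WwTTNnEe=16 WwTTNnee=8 WwTtNNEE=8 WwTtNNEe=16 WwTtNNee=8 WwTtNnEE=8 WwTtNnEe=16 WwTtNnee=8
WwTtNnee hits 8/256; gcd=8; 8÷8/256÷8 = 1/32

P(WwTtNnee) = 1/32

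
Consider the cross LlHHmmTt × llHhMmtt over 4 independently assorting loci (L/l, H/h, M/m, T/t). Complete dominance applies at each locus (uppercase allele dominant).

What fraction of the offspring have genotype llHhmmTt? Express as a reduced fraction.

LlHHmmTt gametes: LHmT×4, LHmt×4, lHmT×4, lHmt×4
llHhMmtt gametes: lHMt×4, lHmt×4, lhMt×4, lhmt×4
LlHHmmTt×llHhMmtt grid (16·16=256): LlHHMmTt=16 LlHHMmtt=16 LlHHmmTt=16 LlHHmmtt=16 LlHhMmTt=16 LlHhMmtt=16 LlHhmmTt=16 LlHhmmtt=16 llHHMmTt=16 llHHMmtt=16 llHHmmTt=16 llHHmmtt=16 llHhMmTt=16 llHhMmtt=16 llHhmmTt=16 llHhmmtt=16
llHhmmTt hits 16/256; gcd=16; 16÷16/256÷16 = 1/16

P(llHhmmTt) = 1/16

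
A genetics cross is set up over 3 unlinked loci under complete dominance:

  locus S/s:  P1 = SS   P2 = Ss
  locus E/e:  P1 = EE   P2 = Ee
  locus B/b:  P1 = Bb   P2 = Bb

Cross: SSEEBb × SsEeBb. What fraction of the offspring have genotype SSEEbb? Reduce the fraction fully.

SSEEBb gametes: SEB×4, SEb×4
SsEeBb gametes: SEB×1, SEb×1, SeB×1, Seb×1, sEB×1, sEb×1, seB×1, seb×1
SSEEBb×SsEeBb grid (8·8=64): SSEEBB=4 SSEEBb=8 SSEEbb=4 SSEeBB=4 SSEeBb=8 SSEebb=4 SsEEBB=4 SsEEBb=8 SsEEbb=4 SsEeBB=4 SsEeBb=8 SsEebb=4
SSEEbb hits 4/64; gcd=4; 4÷4/64÷4 = 1/16

P(SSEEbb) = 1/16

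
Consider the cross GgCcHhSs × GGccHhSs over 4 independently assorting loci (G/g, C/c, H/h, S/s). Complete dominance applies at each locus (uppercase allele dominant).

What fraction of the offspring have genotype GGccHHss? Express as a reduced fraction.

GgCcHhSs gametes: GCHS×1, GCHs×1, GChS×1, GChs×1, GcHS×1, GcHs×1, GchS×1, Gchs×1, gCHS×1, gCHs×1, gChS×1, gChs×1, gcHS×1, gcHs×1, gchS×1, gchs×1
GGccHhSs gametes: GcHS×4, GcHs×4, GchS×4, Gchs×4
GgCcHhSs×GGccHhSs grid (16·16=256): GGCcHHSS=4 GGCcHHSs=8 GGCcHHss=4 GGCcHhSS=8 GGCcHhSs=16 GGCcHhss=8 GGCchhSS=4 GGCchhSs=8 GGCchhss=4 GGccHHSS=4 GGccHHSs=8 GGccHHss=4 GGccHhSS=8 GGccHhSs=16 GGccHhss=8 GGcchhSS=4 GGcchhSs=8 GGcchhss=4 GgCcHHSS=4 GgCcHHSs=8 GgCcHHss=4 GgCcHhSS=8 GgCcHhSs=16 GgCcHhss=8 GgCchhSS=4 GgCchhSs=8 GgCchhss=4 GgccHHSS=4 GgccHHSs=8 GgccHHss=4 GgccHhSS=8 GgccHhSs=16 GgccHhss=8 GgcchhSS=4 GgcchhSs=8 Ggcchhss=4
GGccHHss hits 4/256; gcd=4; 4÷4/256÷4 = 1/64

P(GGccHHss) = 1/64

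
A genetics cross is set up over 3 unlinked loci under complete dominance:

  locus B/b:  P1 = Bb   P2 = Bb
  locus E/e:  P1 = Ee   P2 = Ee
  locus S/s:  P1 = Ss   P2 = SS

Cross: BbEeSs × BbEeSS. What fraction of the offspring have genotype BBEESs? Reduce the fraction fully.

P(BBEESs) = 1/32

BbEeSs gametes: BES×1, BEs×1, BeS×1, Bes×1, bES×1, bEs×1, beS×1, bes×1
BbEeSS gametes: BES×2, BeS×2, bES×2, beS×2
BbEeSs×BbEeSS grid (8·8=64): BBEESS=2 BBEESs=2 BBEeSS=4 BBEeSs=4 BBeeSS=2 BBeeSs=2 BbEESS=4 BbEESs=4 BbEeSS=8 BbEeSs=8 BbeeSS=4 BbeeSs=4 bbEESS=2 bbEESs=2 bbEeSS=4 bbEeSs=4 bbeeSS=2 bbeeSs=2
BBEESs hits 2/64; gcd=2; 2÷2/64÷2 = 1/32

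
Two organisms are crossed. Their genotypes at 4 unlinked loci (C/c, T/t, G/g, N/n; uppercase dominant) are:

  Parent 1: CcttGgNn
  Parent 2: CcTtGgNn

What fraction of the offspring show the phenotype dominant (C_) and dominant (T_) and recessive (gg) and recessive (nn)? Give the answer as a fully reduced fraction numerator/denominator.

CcttGgNn gametes: CtGN×2, CtGn×2, CtgN×2, Ctgn×2, ctGN×2, ctGn×2, ctgN×2, ctgn×2
CcTtGgNn gametes: CTGN×1, CTGn×1, CTgN×1, CTgn×1, CtGN×1, CtGn×1, CtgN×1, Ctgn×1, cTGN×1, cTGn×1, cTgN×1, cTgn×1, ctGN×1, ctGn×1, ctgN×1, ctgn×1
CcttGgNn×CcTtGgNn grid (16·16=256): CCTtGGNN=2 CCTtGGNn=4 CCTtGGnn=2 CCTtGgNN=4 CCTtGgNn=8 CCTtGgnn=4 CCTtggNN=2 CCTtggNn=4 CCTtggnn=2 CCttGGNN=2 CCttGGNn=4 CCttGGnn=2 CCttGgNN=4 CCttGgNn=8 CCttGgnn=4 CCttggNN=2 CCttggNn=4 CCttggnn=2 CcTtGGNN=4 CcTtGGNn=8 CcTtGGnn=4 CcTtGgNN=8 CcTtGgNn=16 CcTtGgnn=8 CcTtggNN=4 CcTtggNn=8 CcTtggnn=4 CcttGGNN=4 CcttGGNn=8 CcttGGnn=4 CcttGgNN=8 CcttGgNn=16 CcttGgnn=8 CcttggNN=4 CcttggNn=8 Ccttggnn=4 ccTtGGNN=2 ccTtGGNn=4 ccTtGGnn=2 ccTtGgNN=4 ccTtGgNn=8 ccTtGgnn=4 ccTtggNN=2 ccTtggNn=4 ccTtggnn=2 ccttGGNN=2 ccttGGNn=4 ccttGGnn=2 ccttGgNN=4 ccttGgNn=8 ccttGgnn=4 ccttggNN=2 ccttggNn=4 ccttggnn=2
C_ T_ gg nn hits 6/256; gcd=2; 6÷2/256÷2 = 3/128

P(C_ T_ gg nn) = 3/128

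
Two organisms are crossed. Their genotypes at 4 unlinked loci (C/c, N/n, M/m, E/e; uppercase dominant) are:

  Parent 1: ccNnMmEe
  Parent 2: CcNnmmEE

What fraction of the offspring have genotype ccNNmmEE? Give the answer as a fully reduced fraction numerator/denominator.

ccNnMmEe gametes: cNME×2, cNMe×2, cNmE×2, cNme×2, cnME×2, cnMe×2, cnmE×2, cnme×2
CcNnmmEE gametes: CNmE×4, CnmE×4, cNmE×4, cnmE×4
ccNnMmEe×CcNnmmEE grid (16·16=256): CcNNMmEE=8 CcNNMmEe=8 CcNNmmEE=8 CcNNmmEe=8 CcNnMmEE=16 CcNnMmEe=16 CcNnmmEE=16 CcNnmmEe=16 CcnnMmEE=8 CcnnMmEe=8 CcnnmmEE=8 CcnnmmEe=8 ccNNMmEE=8 ccNNMmEe=8 ccNNmmEE=8 ccNNmmEe=8 ccNnMmEE=16 ccNnMmEe=16 ccNnmmEE=16 ccNnmmEe=16 ccnnMmEE=8 ccnnMmEe=8 ccnnmmEE=8 ccnnmmEe=8
ccNNmmEE hits 8/256; gcd=8; 8÷8/256÷8 = 1/32

P(ccNNmmEE) = 1/32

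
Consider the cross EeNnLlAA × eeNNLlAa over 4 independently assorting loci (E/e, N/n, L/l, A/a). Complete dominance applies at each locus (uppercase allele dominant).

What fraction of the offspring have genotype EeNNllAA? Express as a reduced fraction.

EeNnLlAA gametes: ENLA×2, ENlA×2, EnLA×2, EnlA×2, eNLA×2, eNlA×2, enLA×2, enlA×2
eeNNLlAa gametes: eNLA×4, eNLa×4, eNlA×4, eNla×4
EeNnLlAA×eeNNLlAa grid (16·16=256): EeNNLLAA=8 EeNNLLAa=8 EeNNLlAA=16 EeNNLlAa=16 EeNNllAA=8 EeNNllAa=8 EeNnLLAA=8 EeNnLLAa=8 EeNnLlAA=16 EeNnLlAa=16 EeNnllAA=8 EeNnllAa=8 eeNNLLAA=8 eeNNLLAa=8 eeNNLlAA=16 eeNNLlAa=16 eeNNllAA=8 eeNNllAa=8 eeNnLLAA=8 eeNnLLAa=8 eeNnLlAA=16 eeNnLlAa=16 eeNnllAA=8 eeNnllAa=8
EeNNllAA hits 8/256; gcd=8; 8÷8/256÷8 = 1/32

P(EeNNllAA) = 1/32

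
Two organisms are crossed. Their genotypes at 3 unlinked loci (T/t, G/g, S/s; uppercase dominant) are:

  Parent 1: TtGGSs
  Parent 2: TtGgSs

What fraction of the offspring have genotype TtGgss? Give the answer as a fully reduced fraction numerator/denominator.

TtGGSs gametes: TGS×2, TGs×2, tGS×2, tGs×2
TtGgSs gametes: TGS×1, TGs×1, TgS×1, Tgs×1, tGS×1, tGs×1, tgS×1, tgs×1
TtGGSs×TtGgSs grid (8·8=64): TTGGSS=2 TTGGSs=4 TTGGss=2 TTGgSS=2 TTGgSs=4 TTGgss=2 TtGGSS=4 TtGGSs=8 TtGGss=4 TtGgSS=4 TtGgSs=8 TtGgss=4 ttGGSS=2 ttGGSs=4 ttGGss=2 ttGgSS=2 ttGgSs=4 ttGgss=2
TtGgss hits 4/64; gcd=4; 4÷4/64÷4 = 1/16

P(TtGgss) = 1/16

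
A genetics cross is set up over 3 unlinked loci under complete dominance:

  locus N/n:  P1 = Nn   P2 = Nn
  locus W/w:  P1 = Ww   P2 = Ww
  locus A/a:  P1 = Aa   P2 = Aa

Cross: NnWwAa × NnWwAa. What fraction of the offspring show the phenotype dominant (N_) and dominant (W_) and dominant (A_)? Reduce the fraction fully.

NnWwAa gametes: NWA×1, NWa×1, NwA×1, Nwa×1, nWA×1, nWa×1, nwA×1, nwa×1
NnWwAa gametes: NWA×1, NWa×1, NwA×1, Nwa×1, nWA×1, nWa×1, nwA×1, nwa×1
NnWwAa×NnWwAa grid (8·8=64): NNWWAA=1 NNWWAa=2 NNWWaa=1 NNWwAA=2 NNWwAa=4 NNWwaa=2 NNwwAA=1 NNwwAa=2 NNwwaa=1 NnWWAA=2 NnWWAa=4 NnWWaa=2 NnWwAA=4 NnWwAa=8 NnWwaa=4 NnwwAA=2 NnwwAa=4 Nnwwaa=2 nnWWAA=1 nnWWAa=2 nnWWaa=1 nnWwAA=2 nnWwAa=4 nnWwaa=2 nnwwAA=1 nnwwAa=2 nnwwaa=1
N_ W_ A_ hits 27/64; gcd=1; 27÷1/64÷1 = 27/64

P(N_ W_ A_) = 27/64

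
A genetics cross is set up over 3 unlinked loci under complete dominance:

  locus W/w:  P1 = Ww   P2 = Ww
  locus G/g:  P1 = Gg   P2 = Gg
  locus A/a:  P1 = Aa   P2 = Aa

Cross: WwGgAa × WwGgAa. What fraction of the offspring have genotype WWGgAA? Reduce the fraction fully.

WwGgAa gametes: WGA×1, WGa×1, WgA×1, Wga×1, wGA×1, wGa×1, wgA×1, wga×1
WwGgAa gametes: WGA×1, WGa×1, WgA×1, Wga×1, wGA×1, wGa×1, wgA×1, wga×1
WwGgAa×WwGgAa grid (8·8=64): WWGGAA=1 WWGGAa=2 WWGGaa=1 WWGgAA=2 WWGgAa=4 WWGgaa=2 WWggAA=1 WWggAa=2 WWggaa=1 WwGGAA=2 WwGGAa=4 WwGGaa=2 WwGgAA=4 WwGgAa=8 WwGgaa=4 WwggAA=2 WwggAa=4 Wwggaa=2 wwGGAA=1 wwGGAa=2 wwGGaa=1 wwGgAA=2 wwGgAa=4 wwGgaa=2 wwggAA=1 wwggAa=2 wwggaa=1
WWGgAA hits 2/64; gcd=2; 2÷2/64÷2 = 1/32

P(WWGgAA) = 1/32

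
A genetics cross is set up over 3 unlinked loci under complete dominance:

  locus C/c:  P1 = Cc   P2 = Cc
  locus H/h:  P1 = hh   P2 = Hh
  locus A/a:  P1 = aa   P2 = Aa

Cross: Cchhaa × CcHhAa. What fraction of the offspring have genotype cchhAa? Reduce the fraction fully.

P(cchhAa) = 1/16

Cchhaa gametes: Cha×4, cha×4
CcHhAa gametes: CHA×1, CHa×1, ChA×1, Cha×1, cHA×1, cHa×1, chA×1, cha×1
Cchhaa×CcHhAa grid (8·8=64): CCHhAa=4 CCHhaa=4 CChhAa=4 CChhaa=4 CcHhAa=8 CcHhaa=8 CchhAa=8 Cchhaa=8 ccHhAa=4 ccHhaa=4 cchhAa=4 cchhaa=4
cchhAa hits 4/64; gcd=4; 4÷4/64÷4 = 1/16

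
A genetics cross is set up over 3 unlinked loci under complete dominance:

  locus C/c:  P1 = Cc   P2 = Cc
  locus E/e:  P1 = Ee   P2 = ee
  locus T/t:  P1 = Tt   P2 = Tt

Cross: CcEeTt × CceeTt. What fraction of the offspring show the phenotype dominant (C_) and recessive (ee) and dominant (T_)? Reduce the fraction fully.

CcEeTt gametes: CET×1, CEt×1, CeT×1, Cet×1, cET×1, cEt×1, ceT×1, cet×1
CceeTt gametes: CeT×2, Cet×2, ceT×2, cet×2
CcEeTt×CceeTt grid (8·8=64): CCEeTT=2 CCEeTt=4 CCEett=2 CCeeTT=2 CCeeTt=4 CCeett=2 CcEeTT=4 CcEeTt=8 CcEett=4 CceeTT=4 CceeTt=8 Cceett=4 ccEeTT=2 ccEeTt=4 ccEett=2 cceeTT=2 cceeTt=4 cceett=2
C_ ee T_ hits 18/64; gcd=2; 18÷2/64÷2 = 9/32

P(C_ ee T_) = 9/32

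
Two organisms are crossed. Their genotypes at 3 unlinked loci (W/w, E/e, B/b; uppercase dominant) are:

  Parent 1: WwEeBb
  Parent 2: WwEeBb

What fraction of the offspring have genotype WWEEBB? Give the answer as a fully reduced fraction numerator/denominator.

P(WWEEBB) = 1/64

WwEeBb gametes: WEB×1, WEb×1, WeB×1, Web×1, wEB×1, wEb×1, weB×1, web×1
WwEeBb gametes: WEB×1, WEb×1, WeB×1, Web×1, wEB×1, wEb×1, weB×1, web×1
WwEeBb×WwEeBb grid (8·8=64): WWEEBB=1 WWEEBb=2 WWEEbb=1 WWEeBB=2 WWEeBb=4 WWEebb=2 WWeeBB=1 WWeeBb=2 WWeebb=1 WwEEBB=2 WwEEBb=4 WwEEbb=2 WwEeBB=4 WwEeBb=8 WwEebb=4 WweeBB=2 WweeBb=4 Wweebb=2 wwEEBB=1 wwEEBb=2 wwEEbb=1 wwEeBB=2 wwEeBb=4 wwEebb=2 wweeBB=1 wweeBb=2 wweebb=1
WWEEBB hits 1/64; gcd=1; 1÷1/64÷1 = 1/64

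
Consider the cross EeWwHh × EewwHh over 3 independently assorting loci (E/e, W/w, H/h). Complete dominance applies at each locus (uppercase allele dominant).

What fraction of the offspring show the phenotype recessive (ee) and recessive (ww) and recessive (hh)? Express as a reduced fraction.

EeWwHh gametes: EWH×1, EWh×1, EwH×1, Ewh×1, eWH×1, eWh×1, ewH×1, ewh×1
EewwHh gametes: EwH×2, Ewh×2, ewH×2, ewh×2
EeWwHh×EewwHh grid (8·8=64): EEWwHH=2 EEWwHh=4 EEWwhh=2 EEwwHH=2 EEwwHh=4 EEwwhh=2 EeWwHH=4 EeWwHh=8 EeWwhh=4 EewwHH=4 EewwHh=8 Eewwhh=4 eeWwHH=2 eeWwHh=4 eeWwhh=2 eewwHH=2 eewwHh=4 eewwhh=2
ee ww hh hits 2/64; gcd=2; 2÷2/64÷2 = 1/32

P(ee ww hh) = 1/32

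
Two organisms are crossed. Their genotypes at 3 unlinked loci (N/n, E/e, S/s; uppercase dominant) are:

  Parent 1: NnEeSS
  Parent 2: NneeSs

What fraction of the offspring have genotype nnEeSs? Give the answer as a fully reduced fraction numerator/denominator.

P(nnEeSs) = 1/16

NnEeSS gametes: NES×2, NeS×2, nES×2, neS×2
NneeSs gametes: NeS×2, Nes×2, neS×2, nes×2
NnEeSS×NneeSs grid (8·8=64): NNEeSS=4 NNEeSs=4 NNeeSS=4 NNeeSs=4 NnEeSS=8 NnEeSs=8 NneeSS=8 NneeSs=8 nnEeSS=4 nnEeSs=4 nneeSS=4 nneeSs=4
nnEeSs hits 4/64; gcd=4; 4÷4/64÷4 = 1/16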